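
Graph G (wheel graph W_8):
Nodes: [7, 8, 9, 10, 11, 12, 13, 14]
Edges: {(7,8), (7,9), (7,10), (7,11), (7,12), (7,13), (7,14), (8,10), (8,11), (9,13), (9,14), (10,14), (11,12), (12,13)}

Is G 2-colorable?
No, G is not 2-colorable

The clique on vertices [7, 8, 10] has size 3 > 2, so it alone needs 3 colors.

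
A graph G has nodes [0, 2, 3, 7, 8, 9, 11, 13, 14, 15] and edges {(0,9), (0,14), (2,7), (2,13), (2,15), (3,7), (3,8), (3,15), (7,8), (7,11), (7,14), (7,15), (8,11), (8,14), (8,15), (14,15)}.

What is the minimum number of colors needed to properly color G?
Clique number ω(G) = 4 (lower bound: χ ≥ ω).
The clique on [3, 7, 8, 15] has size 4, forcing χ ≥ 4, and the coloring below uses 4 colors, so χ(G) = 4.
A valid 4-coloring: color 1: [0, 7, 13]; color 2: [9, 11, 15]; color 3: [2, 8]; color 4: [3, 14].

χ(G) = 4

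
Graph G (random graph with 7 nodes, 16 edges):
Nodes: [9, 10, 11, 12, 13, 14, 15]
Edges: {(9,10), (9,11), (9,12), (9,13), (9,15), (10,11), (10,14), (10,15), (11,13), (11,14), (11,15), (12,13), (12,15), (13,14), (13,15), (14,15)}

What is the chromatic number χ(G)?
Clique number ω(G) = 4 (lower bound: χ ≥ ω).
The clique on [9, 10, 11, 15] has size 4, forcing χ ≥ 4, and the coloring below uses 4 colors, so χ(G) = 4.
A valid 4-coloring: color 1: [15]; color 2: [9, 14]; color 3: [10, 13]; color 4: [11, 12].

χ(G) = 4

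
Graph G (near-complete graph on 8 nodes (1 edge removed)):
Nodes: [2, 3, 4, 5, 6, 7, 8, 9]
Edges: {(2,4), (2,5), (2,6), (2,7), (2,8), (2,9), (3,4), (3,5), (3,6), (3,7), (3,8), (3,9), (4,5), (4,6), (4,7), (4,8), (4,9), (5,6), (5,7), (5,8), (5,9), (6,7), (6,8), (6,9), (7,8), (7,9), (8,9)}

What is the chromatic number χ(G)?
χ(G) = 7

Clique number ω(G) = 7 (lower bound: χ ≥ ω).
The clique on [2, 4, 5, 6, 7, 8, 9] has size 7, forcing χ ≥ 7, and the coloring below uses 7 colors, so χ(G) = 7.
A valid 7-coloring: color 1: [8]; color 2: [5]; color 3: [4]; color 4: [7]; color 5: [9]; color 6: [6]; color 7: [2, 3].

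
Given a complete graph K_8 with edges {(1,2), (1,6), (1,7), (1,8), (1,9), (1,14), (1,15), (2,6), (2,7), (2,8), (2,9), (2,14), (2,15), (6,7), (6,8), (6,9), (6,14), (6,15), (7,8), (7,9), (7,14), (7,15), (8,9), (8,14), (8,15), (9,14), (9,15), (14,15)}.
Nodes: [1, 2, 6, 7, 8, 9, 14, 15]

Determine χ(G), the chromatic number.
χ(G) = 8

Clique number ω(G) = 8 (lower bound: χ ≥ ω).
The clique on [1, 2, 6, 7, 8, 9, 14, 15] has size 8, forcing χ ≥ 8, and the coloring below uses 8 colors, so χ(G) = 8.
A valid 8-coloring: color 1: [15]; color 2: [2]; color 3: [8]; color 4: [1]; color 5: [9]; color 6: [7]; color 7: [6]; color 8: [14].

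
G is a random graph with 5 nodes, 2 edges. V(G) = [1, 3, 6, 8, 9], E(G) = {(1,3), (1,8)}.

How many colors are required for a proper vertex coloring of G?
χ(G) = 2

Clique number ω(G) = 2 (lower bound: χ ≥ ω).
The graph is bipartite (no odd cycle), so 2 colors suffice: χ(G) = 2.
A valid 2-coloring: color 1: [1, 6, 9]; color 2: [3, 8].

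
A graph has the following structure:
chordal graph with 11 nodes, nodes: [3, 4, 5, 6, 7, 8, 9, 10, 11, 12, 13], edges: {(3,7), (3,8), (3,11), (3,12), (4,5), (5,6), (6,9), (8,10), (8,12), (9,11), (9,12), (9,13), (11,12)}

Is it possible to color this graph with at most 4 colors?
Yes, G is 4-colorable

A valid 4-coloring: color 1: [3, 5, 9, 10]; color 2: [4, 6, 7, 12, 13]; color 3: [8, 11].
(χ(G) = 3 ≤ 4.)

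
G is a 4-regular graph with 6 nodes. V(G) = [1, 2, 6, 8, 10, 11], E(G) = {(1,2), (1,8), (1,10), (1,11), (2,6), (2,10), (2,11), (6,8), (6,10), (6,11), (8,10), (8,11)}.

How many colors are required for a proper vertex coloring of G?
Clique number ω(G) = 3 (lower bound: χ ≥ ω).
The clique on [1, 8, 10] has size 3, forcing χ ≥ 3, and the coloring below uses 3 colors, so χ(G) = 3.
A valid 3-coloring: color 1: [2, 8]; color 2: [10, 11]; color 3: [1, 6].

χ(G) = 3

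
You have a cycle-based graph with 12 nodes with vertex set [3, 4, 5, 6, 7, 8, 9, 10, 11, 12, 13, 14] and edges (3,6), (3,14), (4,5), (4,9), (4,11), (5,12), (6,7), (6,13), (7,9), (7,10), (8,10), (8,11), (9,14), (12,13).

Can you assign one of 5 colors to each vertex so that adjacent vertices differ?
A valid 5-coloring: color 1: [4, 7, 8, 13, 14]; color 2: [6, 9, 10, 11, 12]; color 3: [3, 5].
(χ(G) = 3 ≤ 5.)

Yes, G is 5-colorable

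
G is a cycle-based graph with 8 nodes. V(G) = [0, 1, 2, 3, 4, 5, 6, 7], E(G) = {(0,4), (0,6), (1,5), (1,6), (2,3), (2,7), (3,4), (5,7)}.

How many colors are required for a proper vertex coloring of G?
Clique number ω(G) = 2 (lower bound: χ ≥ ω).
The graph is bipartite (no odd cycle), so 2 colors suffice: χ(G) = 2.
A valid 2-coloring: color 1: [0, 1, 3, 7]; color 2: [2, 4, 5, 6].

χ(G) = 2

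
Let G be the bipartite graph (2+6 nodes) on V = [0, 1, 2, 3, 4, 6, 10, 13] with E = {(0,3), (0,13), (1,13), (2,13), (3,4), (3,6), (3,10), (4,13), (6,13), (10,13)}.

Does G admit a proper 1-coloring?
No, G is not 1-colorable

Edge (0,3) forces its endpoints to differ, so 1 color is not enough.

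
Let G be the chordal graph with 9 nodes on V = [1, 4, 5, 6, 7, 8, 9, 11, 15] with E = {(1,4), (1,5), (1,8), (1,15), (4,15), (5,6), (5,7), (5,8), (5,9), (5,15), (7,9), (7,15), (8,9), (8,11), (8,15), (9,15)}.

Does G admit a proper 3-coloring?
The clique on vertices [1, 5, 8, 15] has size 4 > 3, so it alone needs 4 colors.

No, G is not 3-colorable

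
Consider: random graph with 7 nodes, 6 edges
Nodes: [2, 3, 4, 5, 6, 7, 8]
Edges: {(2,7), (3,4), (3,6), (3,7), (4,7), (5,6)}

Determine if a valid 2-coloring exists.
No, G is not 2-colorable

The clique on vertices [3, 4, 7] has size 3 > 2, so it alone needs 3 colors.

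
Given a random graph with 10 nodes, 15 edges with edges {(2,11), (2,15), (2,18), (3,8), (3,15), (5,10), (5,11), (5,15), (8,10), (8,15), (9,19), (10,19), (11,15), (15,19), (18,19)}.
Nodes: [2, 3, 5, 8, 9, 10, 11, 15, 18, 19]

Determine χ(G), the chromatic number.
χ(G) = 3

Clique number ω(G) = 3 (lower bound: χ ≥ ω).
The clique on [3, 8, 15] has size 3, forcing χ ≥ 3, and the coloring below uses 3 colors, so χ(G) = 3.
A valid 3-coloring: color 1: [9, 10, 15, 18]; color 2: [8, 11, 19]; color 3: [2, 3, 5].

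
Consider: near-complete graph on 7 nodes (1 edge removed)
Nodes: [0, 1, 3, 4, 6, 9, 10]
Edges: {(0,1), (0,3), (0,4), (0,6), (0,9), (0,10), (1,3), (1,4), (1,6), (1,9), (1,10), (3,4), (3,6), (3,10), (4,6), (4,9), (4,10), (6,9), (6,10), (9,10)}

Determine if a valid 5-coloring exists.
No, G is not 5-colorable

The clique on vertices [0, 1, 4, 6, 9, 10] has size 6 > 5, so it alone needs 6 colors.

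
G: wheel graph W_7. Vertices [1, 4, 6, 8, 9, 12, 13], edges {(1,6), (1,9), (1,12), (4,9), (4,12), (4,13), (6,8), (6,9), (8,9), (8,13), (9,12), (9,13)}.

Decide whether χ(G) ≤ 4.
A valid 4-coloring: color 1: [9]; color 2: [6, 12, 13]; color 3: [1, 4, 8].
(χ(G) = 3 ≤ 4.)

Yes, G is 4-colorable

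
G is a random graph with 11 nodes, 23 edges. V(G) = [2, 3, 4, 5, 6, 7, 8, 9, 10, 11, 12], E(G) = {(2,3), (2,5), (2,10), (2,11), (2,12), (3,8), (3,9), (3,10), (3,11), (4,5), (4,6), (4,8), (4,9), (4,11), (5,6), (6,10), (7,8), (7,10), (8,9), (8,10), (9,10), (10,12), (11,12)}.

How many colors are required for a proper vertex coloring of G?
χ(G) = 4

Clique number ω(G) = 4 (lower bound: χ ≥ ω).
The clique on [3, 8, 9, 10] has size 4, forcing χ ≥ 4, and the coloring below uses 4 colors, so χ(G) = 4.
A valid 4-coloring: color 1: [4, 10]; color 2: [3, 5, 7, 12]; color 3: [2, 6, 8]; color 4: [9, 11].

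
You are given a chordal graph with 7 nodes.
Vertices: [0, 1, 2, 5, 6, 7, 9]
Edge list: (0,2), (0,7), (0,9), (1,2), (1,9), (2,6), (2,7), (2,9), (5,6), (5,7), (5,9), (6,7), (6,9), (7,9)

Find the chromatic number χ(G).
Clique number ω(G) = 4 (lower bound: χ ≥ ω).
The clique on [0, 2, 7, 9] has size 4, forcing χ ≥ 4, and the coloring below uses 4 colors, so χ(G) = 4.
A valid 4-coloring: color 1: [9]; color 2: [2, 5]; color 3: [1, 7]; color 4: [0, 6].

χ(G) = 4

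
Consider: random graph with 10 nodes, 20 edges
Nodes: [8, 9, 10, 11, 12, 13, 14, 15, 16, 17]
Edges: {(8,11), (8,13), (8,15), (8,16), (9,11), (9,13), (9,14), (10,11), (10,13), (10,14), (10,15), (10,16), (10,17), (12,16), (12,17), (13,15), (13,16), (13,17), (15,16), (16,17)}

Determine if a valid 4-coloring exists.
Yes, G is 4-colorable

A valid 4-coloring: color 1: [9, 16]; color 2: [11, 12, 13, 14]; color 3: [8, 10]; color 4: [15, 17].
(χ(G) = 4 ≤ 4.)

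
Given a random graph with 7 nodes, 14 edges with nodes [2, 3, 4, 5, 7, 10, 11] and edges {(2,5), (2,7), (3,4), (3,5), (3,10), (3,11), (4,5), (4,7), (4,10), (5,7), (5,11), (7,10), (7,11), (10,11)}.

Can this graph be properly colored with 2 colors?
The clique on vertices [3, 10, 11] has size 3 > 2, so it alone needs 3 colors.

No, G is not 2-colorable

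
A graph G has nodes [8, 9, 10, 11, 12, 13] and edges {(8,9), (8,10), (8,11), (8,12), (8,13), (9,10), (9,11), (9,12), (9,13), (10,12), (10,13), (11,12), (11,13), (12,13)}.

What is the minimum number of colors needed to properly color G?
Clique number ω(G) = 5 (lower bound: χ ≥ ω).
The clique on [8, 9, 10, 12, 13] has size 5, forcing χ ≥ 5, and the coloring below uses 5 colors, so χ(G) = 5.
A valid 5-coloring: color 1: [12]; color 2: [9]; color 3: [8]; color 4: [13]; color 5: [10, 11].

χ(G) = 5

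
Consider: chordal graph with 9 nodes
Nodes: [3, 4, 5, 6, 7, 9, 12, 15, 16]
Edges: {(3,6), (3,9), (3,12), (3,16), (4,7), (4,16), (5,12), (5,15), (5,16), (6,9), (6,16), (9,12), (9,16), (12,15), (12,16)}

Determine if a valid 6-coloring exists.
A valid 6-coloring: color 1: [7, 15, 16]; color 2: [4, 6, 12]; color 3: [5, 9]; color 4: [3].
(χ(G) = 4 ≤ 6.)

Yes, G is 6-colorable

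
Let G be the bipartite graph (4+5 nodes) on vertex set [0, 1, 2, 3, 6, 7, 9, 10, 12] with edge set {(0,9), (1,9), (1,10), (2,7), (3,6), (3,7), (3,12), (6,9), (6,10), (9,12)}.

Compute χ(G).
Clique number ω(G) = 2 (lower bound: χ ≥ ω).
The graph is bipartite (no odd cycle), so 2 colors suffice: χ(G) = 2.
A valid 2-coloring: color 1: [2, 3, 9, 10]; color 2: [0, 1, 6, 7, 12].

χ(G) = 2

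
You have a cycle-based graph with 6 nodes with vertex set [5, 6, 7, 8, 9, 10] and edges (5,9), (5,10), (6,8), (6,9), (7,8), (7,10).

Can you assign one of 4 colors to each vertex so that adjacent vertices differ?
A valid 4-coloring: color 1: [8, 9, 10]; color 2: [5, 6, 7].
(χ(G) = 2 ≤ 4.)

Yes, G is 4-colorable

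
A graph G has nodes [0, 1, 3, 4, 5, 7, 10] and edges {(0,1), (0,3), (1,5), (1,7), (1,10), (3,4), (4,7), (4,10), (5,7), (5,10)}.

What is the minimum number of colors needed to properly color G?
Clique number ω(G) = 3 (lower bound: χ ≥ ω).
The clique on [1, 5, 10] has size 3, forcing χ ≥ 3, and the coloring below uses 3 colors, so χ(G) = 3.
A valid 3-coloring: color 1: [1, 4]; color 2: [0, 5]; color 3: [3, 7, 10].

χ(G) = 3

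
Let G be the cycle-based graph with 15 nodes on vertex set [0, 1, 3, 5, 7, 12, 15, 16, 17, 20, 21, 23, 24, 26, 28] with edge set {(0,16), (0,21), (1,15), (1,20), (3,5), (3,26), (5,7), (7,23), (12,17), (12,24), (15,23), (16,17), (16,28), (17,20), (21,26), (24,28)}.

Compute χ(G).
Clique number ω(G) = 2 (lower bound: χ ≥ ω).
Odd cycle [12, 24, 28, 16, 17] needs 3 colors (χ ≥ 3).
The coloring below uses 3 colors, so χ(G) = 3.
A valid 3-coloring: color 1: [0, 1, 5, 17, 23, 24, 26]; color 2: [3, 7, 12, 15, 16, 20, 21]; color 3: [28].

χ(G) = 3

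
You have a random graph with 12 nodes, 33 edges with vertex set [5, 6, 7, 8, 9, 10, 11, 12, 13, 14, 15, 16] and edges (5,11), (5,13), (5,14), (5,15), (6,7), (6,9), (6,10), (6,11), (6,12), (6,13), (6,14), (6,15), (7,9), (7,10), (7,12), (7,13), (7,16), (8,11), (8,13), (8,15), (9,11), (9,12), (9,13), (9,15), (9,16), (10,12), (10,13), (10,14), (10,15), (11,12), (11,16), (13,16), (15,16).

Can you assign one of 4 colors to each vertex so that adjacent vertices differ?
Yes, G is 4-colorable

A valid 4-coloring: color 1: [5, 6, 8, 16]; color 2: [9, 10]; color 3: [12, 13, 14, 15]; color 4: [7, 11].
(χ(G) = 4 ≤ 4.)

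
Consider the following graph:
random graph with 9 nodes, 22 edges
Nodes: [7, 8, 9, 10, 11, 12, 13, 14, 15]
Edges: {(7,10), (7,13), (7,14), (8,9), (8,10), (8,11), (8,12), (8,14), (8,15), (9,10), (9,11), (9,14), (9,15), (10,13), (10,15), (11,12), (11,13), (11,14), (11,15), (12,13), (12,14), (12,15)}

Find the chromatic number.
χ(G) = 4

Clique number ω(G) = 4 (lower bound: χ ≥ ω).
The clique on [8, 9, 10, 15] has size 4, forcing χ ≥ 4, and the coloring below uses 4 colors, so χ(G) = 4.
A valid 4-coloring: color 1: [10, 11]; color 2: [8, 13]; color 3: [14, 15]; color 4: [7, 9, 12].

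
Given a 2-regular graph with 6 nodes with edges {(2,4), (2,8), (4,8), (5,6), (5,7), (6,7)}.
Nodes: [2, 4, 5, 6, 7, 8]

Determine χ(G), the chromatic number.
χ(G) = 3

Clique number ω(G) = 3 (lower bound: χ ≥ ω).
The clique on [2, 4, 8] has size 3, forcing χ ≥ 3, and the coloring below uses 3 colors, so χ(G) = 3.
A valid 3-coloring: color 1: [6, 8]; color 2: [4, 5]; color 3: [2, 7].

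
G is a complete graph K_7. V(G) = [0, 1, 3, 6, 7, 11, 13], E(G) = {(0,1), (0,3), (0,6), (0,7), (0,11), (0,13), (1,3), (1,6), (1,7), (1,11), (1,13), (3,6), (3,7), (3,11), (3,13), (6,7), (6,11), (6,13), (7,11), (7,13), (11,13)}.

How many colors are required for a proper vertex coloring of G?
χ(G) = 7

Clique number ω(G) = 7 (lower bound: χ ≥ ω).
The clique on [0, 1, 3, 6, 7, 11, 13] has size 7, forcing χ ≥ 7, and the coloring below uses 7 colors, so χ(G) = 7.
A valid 7-coloring: color 1: [11]; color 2: [0]; color 3: [7]; color 4: [3]; color 5: [13]; color 6: [1]; color 7: [6].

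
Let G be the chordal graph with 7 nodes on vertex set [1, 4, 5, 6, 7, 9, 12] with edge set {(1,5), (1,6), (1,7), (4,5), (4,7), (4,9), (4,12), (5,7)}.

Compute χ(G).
Clique number ω(G) = 3 (lower bound: χ ≥ ω).
The clique on [1, 5, 7] has size 3, forcing χ ≥ 3, and the coloring below uses 3 colors, so χ(G) = 3.
A valid 3-coloring: color 1: [1, 4]; color 2: [5, 6, 9, 12]; color 3: [7].

χ(G) = 3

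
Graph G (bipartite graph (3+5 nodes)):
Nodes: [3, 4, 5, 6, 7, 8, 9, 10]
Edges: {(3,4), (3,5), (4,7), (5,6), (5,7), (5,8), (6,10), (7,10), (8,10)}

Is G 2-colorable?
A valid 2-coloring: color 1: [4, 5, 9, 10]; color 2: [3, 6, 7, 8].
(χ(G) = 2 ≤ 2.)

Yes, G is 2-colorable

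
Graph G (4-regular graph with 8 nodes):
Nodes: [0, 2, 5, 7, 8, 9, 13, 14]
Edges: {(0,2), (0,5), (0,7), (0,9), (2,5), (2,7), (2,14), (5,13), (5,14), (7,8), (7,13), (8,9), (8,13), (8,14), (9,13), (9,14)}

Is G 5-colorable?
A valid 5-coloring: color 1: [2, 8]; color 2: [5, 7, 9]; color 3: [0, 13, 14].
(χ(G) = 3 ≤ 5.)

Yes, G is 5-colorable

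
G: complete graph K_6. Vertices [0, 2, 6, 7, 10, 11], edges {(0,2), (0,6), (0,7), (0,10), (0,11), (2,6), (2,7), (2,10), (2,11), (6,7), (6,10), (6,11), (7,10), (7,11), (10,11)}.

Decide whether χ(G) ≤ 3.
No, G is not 3-colorable

The clique on vertices [0, 2, 6, 7, 10, 11] has size 6 > 3, so it alone needs 6 colors.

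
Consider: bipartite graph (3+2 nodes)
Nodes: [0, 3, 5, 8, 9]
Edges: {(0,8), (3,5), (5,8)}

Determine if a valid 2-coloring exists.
A valid 2-coloring: color 1: [3, 8, 9]; color 2: [0, 5].
(χ(G) = 2 ≤ 2.)

Yes, G is 2-colorable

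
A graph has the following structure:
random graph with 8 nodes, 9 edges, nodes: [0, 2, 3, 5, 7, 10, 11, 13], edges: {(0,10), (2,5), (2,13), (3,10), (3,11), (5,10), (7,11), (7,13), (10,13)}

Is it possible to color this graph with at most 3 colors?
Yes, G is 3-colorable

A valid 3-coloring: color 1: [2, 7, 10]; color 2: [0, 5, 11, 13]; color 3: [3].
(χ(G) = 3 ≤ 3.)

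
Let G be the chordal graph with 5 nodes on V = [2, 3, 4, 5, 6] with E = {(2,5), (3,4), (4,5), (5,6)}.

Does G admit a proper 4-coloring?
A valid 4-coloring: color 1: [3, 5]; color 2: [2, 4, 6].
(χ(G) = 2 ≤ 4.)

Yes, G is 4-colorable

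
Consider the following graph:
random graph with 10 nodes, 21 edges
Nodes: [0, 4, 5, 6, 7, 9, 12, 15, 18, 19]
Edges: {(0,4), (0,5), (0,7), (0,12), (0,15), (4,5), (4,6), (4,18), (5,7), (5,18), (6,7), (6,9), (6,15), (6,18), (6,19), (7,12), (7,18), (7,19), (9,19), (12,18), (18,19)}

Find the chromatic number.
χ(G) = 4

Clique number ω(G) = 4 (lower bound: χ ≥ ω).
The clique on [6, 7, 18, 19] has size 4, forcing χ ≥ 4, and the coloring below uses 4 colors, so χ(G) = 4.
A valid 4-coloring: color 1: [0, 9, 18]; color 2: [5, 6, 12]; color 3: [4, 7, 15]; color 4: [19].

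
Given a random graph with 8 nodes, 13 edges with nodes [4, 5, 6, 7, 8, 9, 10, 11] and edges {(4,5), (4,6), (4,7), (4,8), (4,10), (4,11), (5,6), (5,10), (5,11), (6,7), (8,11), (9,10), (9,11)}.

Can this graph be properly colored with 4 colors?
Yes, G is 4-colorable

A valid 4-coloring: color 1: [4, 9]; color 2: [5, 7, 8]; color 3: [6, 10, 11].
(χ(G) = 3 ≤ 4.)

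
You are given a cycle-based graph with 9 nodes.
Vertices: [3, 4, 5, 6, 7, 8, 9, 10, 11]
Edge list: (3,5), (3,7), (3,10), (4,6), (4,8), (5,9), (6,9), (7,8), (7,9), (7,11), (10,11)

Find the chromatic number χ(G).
χ(G) = 3

Clique number ω(G) = 2 (lower bound: χ ≥ ω).
Odd cycle [4, 8, 7, 9, 6] needs 3 colors (χ ≥ 3).
The coloring below uses 3 colors, so χ(G) = 3.
A valid 3-coloring: color 1: [4, 5, 7, 10]; color 2: [3, 8, 9, 11]; color 3: [6].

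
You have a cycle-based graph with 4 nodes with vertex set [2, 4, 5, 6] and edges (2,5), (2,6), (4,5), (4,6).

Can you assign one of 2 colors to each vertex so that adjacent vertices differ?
A valid 2-coloring: color 1: [5, 6]; color 2: [2, 4].
(χ(G) = 2 ≤ 2.)

Yes, G is 2-colorable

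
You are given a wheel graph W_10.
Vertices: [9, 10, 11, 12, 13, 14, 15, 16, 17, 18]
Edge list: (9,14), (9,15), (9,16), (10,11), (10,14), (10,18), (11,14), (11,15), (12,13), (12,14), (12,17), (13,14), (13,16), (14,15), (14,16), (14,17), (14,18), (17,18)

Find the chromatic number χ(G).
Clique number ω(G) = 3 (lower bound: χ ≥ ω).
Odd cycle [18, 17, 12, 13, 16, 9, 15, 11, 10] needs 3 colors (χ ≥ 3).
Vertex 14 is adjacent to every vertex of [9, 10, 11, 12, 13, 15, 16, 17, 18], which already need 3 colors among themselves, so 14 needs a new color (χ ≥ 4).
The coloring below uses 4 colors, so χ(G) = 4.
A valid 4-coloring: color 1: [14]; color 2: [11, 12, 16, 18]; color 3: [9, 10, 13, 17]; color 4: [15].

χ(G) = 4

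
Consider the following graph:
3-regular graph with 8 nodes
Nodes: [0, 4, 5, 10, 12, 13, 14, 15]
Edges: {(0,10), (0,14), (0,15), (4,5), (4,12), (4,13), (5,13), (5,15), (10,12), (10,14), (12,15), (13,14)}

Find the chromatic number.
χ(G) = 3

Clique number ω(G) = 3 (lower bound: χ ≥ ω).
The clique on [0, 10, 14] has size 3, forcing χ ≥ 3, and the coloring below uses 3 colors, so χ(G) = 3.
A valid 3-coloring: color 1: [0, 12, 13]; color 2: [4, 10, 15]; color 3: [5, 14].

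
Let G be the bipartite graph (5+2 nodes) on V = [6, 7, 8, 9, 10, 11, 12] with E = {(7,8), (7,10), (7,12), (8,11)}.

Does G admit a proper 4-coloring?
Yes, G is 4-colorable

A valid 4-coloring: color 1: [6, 7, 9, 11]; color 2: [8, 10, 12].
(χ(G) = 2 ≤ 4.)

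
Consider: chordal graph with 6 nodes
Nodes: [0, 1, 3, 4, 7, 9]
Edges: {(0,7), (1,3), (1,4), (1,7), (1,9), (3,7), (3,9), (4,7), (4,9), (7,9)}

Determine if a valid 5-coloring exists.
A valid 5-coloring: color 1: [7]; color 2: [0, 1]; color 3: [9]; color 4: [3, 4].
(χ(G) = 4 ≤ 5.)

Yes, G is 5-colorable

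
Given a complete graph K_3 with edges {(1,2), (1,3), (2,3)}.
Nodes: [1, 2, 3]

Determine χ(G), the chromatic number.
Clique number ω(G) = 3 (lower bound: χ ≥ ω).
The clique on [1, 2, 3] has size 3, forcing χ ≥ 3, and the coloring below uses 3 colors, so χ(G) = 3.
A valid 3-coloring: color 1: [3]; color 2: [1]; color 3: [2].

χ(G) = 3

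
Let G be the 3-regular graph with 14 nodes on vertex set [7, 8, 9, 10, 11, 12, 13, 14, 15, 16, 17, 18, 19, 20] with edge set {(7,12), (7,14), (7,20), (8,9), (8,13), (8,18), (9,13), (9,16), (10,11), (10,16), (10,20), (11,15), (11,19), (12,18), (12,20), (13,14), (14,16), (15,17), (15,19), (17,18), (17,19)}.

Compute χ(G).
χ(G) = 3

Clique number ω(G) = 3 (lower bound: χ ≥ ω).
The clique on [7, 12, 20] has size 3, forcing χ ≥ 3, and the coloring below uses 3 colors, so χ(G) = 3.
A valid 3-coloring: color 1: [8, 11, 14, 17, 20]; color 2: [12, 13, 16, 19]; color 3: [7, 9, 10, 15, 18].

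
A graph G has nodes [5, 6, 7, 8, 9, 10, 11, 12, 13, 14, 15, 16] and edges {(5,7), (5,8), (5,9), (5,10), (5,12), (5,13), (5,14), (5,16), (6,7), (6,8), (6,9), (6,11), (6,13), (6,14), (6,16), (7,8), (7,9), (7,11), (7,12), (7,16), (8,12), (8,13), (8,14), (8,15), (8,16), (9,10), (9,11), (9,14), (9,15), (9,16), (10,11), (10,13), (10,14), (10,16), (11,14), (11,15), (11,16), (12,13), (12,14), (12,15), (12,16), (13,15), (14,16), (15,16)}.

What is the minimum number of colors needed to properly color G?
χ(G) = 5

Clique number ω(G) = 5 (lower bound: χ ≥ ω).
The clique on [5, 8, 12, 14, 16] has size 5, forcing χ ≥ 5, and the coloring below uses 5 colors, so χ(G) = 5.
A valid 5-coloring: color 1: [13, 16]; color 2: [7, 14, 15]; color 3: [8, 9]; color 4: [5, 11]; color 5: [6, 10, 12].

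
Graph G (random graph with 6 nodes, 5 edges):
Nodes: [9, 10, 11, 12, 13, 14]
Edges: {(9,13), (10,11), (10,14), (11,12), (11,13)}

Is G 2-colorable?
Yes, G is 2-colorable

A valid 2-coloring: color 1: [9, 11, 14]; color 2: [10, 12, 13].
(χ(G) = 2 ≤ 2.)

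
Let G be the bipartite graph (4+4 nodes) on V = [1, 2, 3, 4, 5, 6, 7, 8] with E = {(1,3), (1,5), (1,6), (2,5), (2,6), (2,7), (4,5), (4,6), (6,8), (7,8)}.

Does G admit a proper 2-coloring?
Yes, G is 2-colorable

A valid 2-coloring: color 1: [3, 5, 6, 7]; color 2: [1, 2, 4, 8].
(χ(G) = 2 ≤ 2.)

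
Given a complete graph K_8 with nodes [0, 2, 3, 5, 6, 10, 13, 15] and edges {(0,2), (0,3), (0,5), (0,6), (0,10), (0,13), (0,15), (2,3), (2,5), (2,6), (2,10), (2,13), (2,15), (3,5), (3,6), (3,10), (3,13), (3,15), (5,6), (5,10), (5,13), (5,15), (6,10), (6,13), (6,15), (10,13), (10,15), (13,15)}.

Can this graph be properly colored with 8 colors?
A valid 8-coloring: color 1: [15]; color 2: [6]; color 3: [5]; color 4: [13]; color 5: [10]; color 6: [3]; color 7: [0]; color 8: [2].
(χ(G) = 8 ≤ 8.)

Yes, G is 8-colorable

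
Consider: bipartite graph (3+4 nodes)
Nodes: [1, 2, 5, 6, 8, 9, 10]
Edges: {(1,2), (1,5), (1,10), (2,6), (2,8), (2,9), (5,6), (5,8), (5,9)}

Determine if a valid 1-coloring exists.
Edge (2,8) forces its endpoints to differ, so 1 color is not enough.

No, G is not 1-colorable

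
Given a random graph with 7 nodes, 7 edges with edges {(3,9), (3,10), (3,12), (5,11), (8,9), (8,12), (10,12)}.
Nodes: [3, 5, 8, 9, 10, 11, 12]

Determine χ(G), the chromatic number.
Clique number ω(G) = 3 (lower bound: χ ≥ ω).
The clique on [3, 10, 12] has size 3, forcing χ ≥ 3, and the coloring below uses 3 colors, so χ(G) = 3.
A valid 3-coloring: color 1: [3, 5, 8]; color 2: [9, 11, 12]; color 3: [10].

χ(G) = 3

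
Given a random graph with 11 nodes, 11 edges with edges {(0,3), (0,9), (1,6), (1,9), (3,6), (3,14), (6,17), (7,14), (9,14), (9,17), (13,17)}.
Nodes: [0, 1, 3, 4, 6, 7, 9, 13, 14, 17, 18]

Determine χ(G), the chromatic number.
Clique number ω(G) = 2 (lower bound: χ ≥ ω).
Odd cycle [3, 6, 1, 9, 14] needs 3 colors (χ ≥ 3).
The coloring below uses 3 colors, so χ(G) = 3.
A valid 3-coloring: color 1: [3, 4, 7, 9, 13, 18]; color 2: [0, 1, 14, 17]; color 3: [6].

χ(G) = 3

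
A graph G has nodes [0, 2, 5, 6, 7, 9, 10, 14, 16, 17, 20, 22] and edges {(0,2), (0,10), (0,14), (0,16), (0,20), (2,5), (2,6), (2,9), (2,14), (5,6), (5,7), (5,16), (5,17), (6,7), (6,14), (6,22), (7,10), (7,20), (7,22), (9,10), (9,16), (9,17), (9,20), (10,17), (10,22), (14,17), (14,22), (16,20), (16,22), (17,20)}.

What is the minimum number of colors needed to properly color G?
χ(G) = 4

Clique number ω(G) = 3 (lower bound: χ ≥ ω).
Odd cycle [7, 22, 14, 2, 5] needs 3 colors (χ ≥ 3).
Vertex 6 is adjacent to every vertex of [2, 5, 7, 14, 22], which already need 3 colors among themselves, so 6 needs a new color (χ ≥ 4).
The coloring below uses 4 colors, so χ(G) = 4.
A valid 4-coloring: color 1: [0, 5, 9, 22]; color 2: [7, 14, 16]; color 3: [6, 10, 20]; color 4: [2, 17].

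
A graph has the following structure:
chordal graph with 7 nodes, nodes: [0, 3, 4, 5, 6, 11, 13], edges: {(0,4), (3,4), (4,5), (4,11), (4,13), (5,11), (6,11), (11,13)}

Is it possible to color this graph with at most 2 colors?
No, G is not 2-colorable

The clique on vertices [4, 5, 11] has size 3 > 2, so it alone needs 3 colors.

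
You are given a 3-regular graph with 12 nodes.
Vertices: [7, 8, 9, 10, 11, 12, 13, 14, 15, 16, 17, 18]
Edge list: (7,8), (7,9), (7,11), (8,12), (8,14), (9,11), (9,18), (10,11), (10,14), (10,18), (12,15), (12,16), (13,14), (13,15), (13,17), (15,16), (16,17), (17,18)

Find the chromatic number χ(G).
Clique number ω(G) = 3 (lower bound: χ ≥ ω).
The clique on [7, 9, 11] has size 3, forcing χ ≥ 3, and the coloring below uses 3 colors, so χ(G) = 3.
A valid 3-coloring: color 1: [7, 14, 15, 18]; color 2: [9, 10, 12, 17]; color 3: [8, 11, 13, 16].

χ(G) = 3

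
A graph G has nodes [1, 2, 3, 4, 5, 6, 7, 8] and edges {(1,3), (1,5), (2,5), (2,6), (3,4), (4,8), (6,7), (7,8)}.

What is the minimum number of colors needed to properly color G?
χ(G) = 2

Clique number ω(G) = 2 (lower bound: χ ≥ ω).
The graph is bipartite (no odd cycle), so 2 colors suffice: χ(G) = 2.
A valid 2-coloring: color 1: [1, 2, 4, 7]; color 2: [3, 5, 6, 8].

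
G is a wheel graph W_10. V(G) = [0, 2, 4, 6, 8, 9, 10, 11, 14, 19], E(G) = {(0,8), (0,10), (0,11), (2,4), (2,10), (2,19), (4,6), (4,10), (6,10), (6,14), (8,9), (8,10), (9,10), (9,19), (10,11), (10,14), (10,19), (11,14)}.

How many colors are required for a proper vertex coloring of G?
Clique number ω(G) = 3 (lower bound: χ ≥ ω).
Odd cycle [14, 11, 0, 8, 9, 19, 2, 4, 6] needs 3 colors (χ ≥ 3).
Vertex 10 is adjacent to every vertex of [0, 2, 4, 6, 8, 9, 11, 14, 19], which already need 3 colors among themselves, so 10 needs a new color (χ ≥ 4).
The coloring below uses 4 colors, so χ(G) = 4.
A valid 4-coloring: color 1: [10]; color 2: [0, 4, 9, 14]; color 3: [6, 8, 11, 19]; color 4: [2].

χ(G) = 4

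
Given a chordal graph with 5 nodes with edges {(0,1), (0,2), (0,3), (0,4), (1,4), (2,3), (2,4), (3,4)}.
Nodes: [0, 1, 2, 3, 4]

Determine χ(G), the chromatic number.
Clique number ω(G) = 4 (lower bound: χ ≥ ω).
The clique on [0, 2, 3, 4] has size 4, forcing χ ≥ 4, and the coloring below uses 4 colors, so χ(G) = 4.
A valid 4-coloring: color 1: [0]; color 2: [4]; color 3: [1, 3]; color 4: [2].

χ(G) = 4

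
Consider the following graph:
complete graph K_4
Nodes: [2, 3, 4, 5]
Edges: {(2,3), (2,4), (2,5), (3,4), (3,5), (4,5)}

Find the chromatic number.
χ(G) = 4

Clique number ω(G) = 4 (lower bound: χ ≥ ω).
The clique on [2, 3, 4, 5] has size 4, forcing χ ≥ 4, and the coloring below uses 4 colors, so χ(G) = 4.
A valid 4-coloring: color 1: [2]; color 2: [5]; color 3: [4]; color 4: [3].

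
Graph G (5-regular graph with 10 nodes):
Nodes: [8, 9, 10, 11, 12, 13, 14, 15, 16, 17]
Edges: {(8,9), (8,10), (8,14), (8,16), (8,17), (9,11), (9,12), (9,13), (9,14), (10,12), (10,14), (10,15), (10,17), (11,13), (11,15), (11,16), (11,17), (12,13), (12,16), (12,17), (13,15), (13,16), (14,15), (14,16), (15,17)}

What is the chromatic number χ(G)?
Clique number ω(G) = 3 (lower bound: χ ≥ ω).
Suppose a proper 3-coloring c exists. The clique [8, 9, 14] takes 3 distinct colors; by symmetry let c(8) = 1, c(9) = 2, c(14) = 3.
- Vertex 10: neighbors [8, 14] already have colors [1, 3] ⇒ c(10) = 2.
- Vertex 15: neighbors [10, 14] already have colors [2, 3] ⇒ c(15) = 1.
- Vertex 11: neighbors [15, 9] already have colors [1, 2] ⇒ c(11) = 3.
- Vertex 13: neighbors [15, 9, 11] already have colors [1, 2, 3] — all 3 colors blocked. Contradiction.
The forced assignments end in a contradiction, so G has no proper 3-coloring (χ ≥ 4).
The coloring below uses 4 colors, so χ(G) = 4.
A valid 4-coloring: color 1: [10, 13]; color 2: [9, 15, 16]; color 3: [8, 11, 12]; color 4: [14, 17].

χ(G) = 4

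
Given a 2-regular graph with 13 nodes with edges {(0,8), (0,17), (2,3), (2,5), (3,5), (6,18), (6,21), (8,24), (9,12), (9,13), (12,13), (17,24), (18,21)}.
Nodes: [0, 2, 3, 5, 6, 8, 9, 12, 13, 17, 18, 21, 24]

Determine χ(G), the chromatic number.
χ(G) = 3

Clique number ω(G) = 3 (lower bound: χ ≥ ω).
The clique on [2, 3, 5] has size 3, forcing χ ≥ 3, and the coloring below uses 3 colors, so χ(G) = 3.
A valid 3-coloring: color 1: [3, 8, 9, 17, 21]; color 2: [0, 2, 13, 18, 24]; color 3: [5, 6, 12].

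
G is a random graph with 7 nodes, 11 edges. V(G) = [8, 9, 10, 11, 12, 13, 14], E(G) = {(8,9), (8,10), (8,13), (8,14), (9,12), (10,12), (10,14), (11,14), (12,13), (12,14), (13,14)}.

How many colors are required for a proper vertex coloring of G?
χ(G) = 3

Clique number ω(G) = 3 (lower bound: χ ≥ ω).
The clique on [8, 10, 14] has size 3, forcing χ ≥ 3, and the coloring below uses 3 colors, so χ(G) = 3.
A valid 3-coloring: color 1: [9, 14]; color 2: [8, 11, 12]; color 3: [10, 13].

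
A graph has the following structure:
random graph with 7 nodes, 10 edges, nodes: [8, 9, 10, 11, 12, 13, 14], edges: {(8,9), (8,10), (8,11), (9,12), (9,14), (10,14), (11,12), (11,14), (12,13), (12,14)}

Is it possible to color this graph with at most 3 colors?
Yes, G is 3-colorable

A valid 3-coloring: color 1: [8, 12]; color 2: [13, 14]; color 3: [9, 10, 11].
(χ(G) = 3 ≤ 3.)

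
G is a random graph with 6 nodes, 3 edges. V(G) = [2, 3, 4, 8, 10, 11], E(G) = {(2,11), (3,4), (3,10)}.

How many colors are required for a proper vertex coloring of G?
χ(G) = 2

Clique number ω(G) = 2 (lower bound: χ ≥ ω).
The graph is bipartite (no odd cycle), so 2 colors suffice: χ(G) = 2.
A valid 2-coloring: color 1: [2, 3, 8]; color 2: [4, 10, 11].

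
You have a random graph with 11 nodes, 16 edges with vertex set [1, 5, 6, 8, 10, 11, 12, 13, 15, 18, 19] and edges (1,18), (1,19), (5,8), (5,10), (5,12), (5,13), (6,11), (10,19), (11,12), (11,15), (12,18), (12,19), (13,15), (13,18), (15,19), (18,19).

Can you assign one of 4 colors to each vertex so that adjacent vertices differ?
Yes, G is 4-colorable

A valid 4-coloring: color 1: [5, 11, 19]; color 2: [1, 6, 8, 10, 12, 13]; color 3: [15, 18].
(χ(G) = 3 ≤ 4.)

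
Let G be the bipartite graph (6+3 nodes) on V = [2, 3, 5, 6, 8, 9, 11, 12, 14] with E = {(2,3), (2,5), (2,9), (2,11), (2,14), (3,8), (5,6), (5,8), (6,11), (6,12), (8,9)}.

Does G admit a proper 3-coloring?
Yes, G is 3-colorable

A valid 3-coloring: color 1: [2, 6, 8]; color 2: [3, 5, 9, 11, 12, 14].
(χ(G) = 2 ≤ 3.)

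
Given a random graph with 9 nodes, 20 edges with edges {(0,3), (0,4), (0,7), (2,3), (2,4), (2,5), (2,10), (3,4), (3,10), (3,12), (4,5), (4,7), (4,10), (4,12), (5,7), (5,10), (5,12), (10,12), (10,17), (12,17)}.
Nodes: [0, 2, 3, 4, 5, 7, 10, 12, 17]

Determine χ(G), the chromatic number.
Clique number ω(G) = 4 (lower bound: χ ≥ ω).
The clique on [2, 3, 4, 10] has size 4, forcing χ ≥ 4, and the coloring below uses 4 colors, so χ(G) = 4.
A valid 4-coloring: color 1: [4, 17]; color 2: [0, 10]; color 3: [3, 5]; color 4: [2, 7, 12].

χ(G) = 4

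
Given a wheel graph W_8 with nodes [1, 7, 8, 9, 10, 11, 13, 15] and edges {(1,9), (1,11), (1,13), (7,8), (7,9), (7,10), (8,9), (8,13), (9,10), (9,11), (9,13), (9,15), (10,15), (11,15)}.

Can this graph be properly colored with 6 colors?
Yes, G is 6-colorable

A valid 6-coloring: color 1: [9]; color 2: [1, 8, 15]; color 3: [7, 11, 13]; color 4: [10].
(χ(G) = 4 ≤ 6.)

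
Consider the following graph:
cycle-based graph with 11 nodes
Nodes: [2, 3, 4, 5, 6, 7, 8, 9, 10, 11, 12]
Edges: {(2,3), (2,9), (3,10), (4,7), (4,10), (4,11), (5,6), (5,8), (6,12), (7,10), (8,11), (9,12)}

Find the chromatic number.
Clique number ω(G) = 3 (lower bound: χ ≥ ω).
The clique on [4, 7, 10] has size 3, forcing χ ≥ 3, and the coloring below uses 3 colors, so χ(G) = 3.
A valid 3-coloring: color 1: [3, 4, 6, 8, 9]; color 2: [2, 5, 10, 11, 12]; color 3: [7].

χ(G) = 3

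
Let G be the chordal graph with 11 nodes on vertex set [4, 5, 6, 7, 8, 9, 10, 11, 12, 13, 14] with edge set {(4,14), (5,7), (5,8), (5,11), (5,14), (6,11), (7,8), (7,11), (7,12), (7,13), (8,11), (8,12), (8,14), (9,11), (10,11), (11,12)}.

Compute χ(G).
Clique number ω(G) = 4 (lower bound: χ ≥ ω).
The clique on [7, 8, 11, 12] has size 4, forcing χ ≥ 4, and the coloring below uses 4 colors, so χ(G) = 4.
A valid 4-coloring: color 1: [11, 13, 14]; color 2: [4, 6, 8, 9, 10]; color 3: [7]; color 4: [5, 12].

χ(G) = 4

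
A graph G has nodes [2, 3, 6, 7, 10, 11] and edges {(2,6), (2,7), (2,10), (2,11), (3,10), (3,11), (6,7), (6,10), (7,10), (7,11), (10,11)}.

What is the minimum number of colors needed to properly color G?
χ(G) = 4

Clique number ω(G) = 4 (lower bound: χ ≥ ω).
The clique on [2, 7, 10, 11] has size 4, forcing χ ≥ 4, and the coloring below uses 4 colors, so χ(G) = 4.
A valid 4-coloring: color 1: [10]; color 2: [3, 7]; color 3: [2]; color 4: [6, 11].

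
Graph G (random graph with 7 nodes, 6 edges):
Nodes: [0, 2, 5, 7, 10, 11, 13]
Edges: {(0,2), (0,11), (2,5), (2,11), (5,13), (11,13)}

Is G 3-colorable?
A valid 3-coloring: color 1: [5, 7, 10, 11]; color 2: [2, 13]; color 3: [0].
(χ(G) = 3 ≤ 3.)

Yes, G is 3-colorable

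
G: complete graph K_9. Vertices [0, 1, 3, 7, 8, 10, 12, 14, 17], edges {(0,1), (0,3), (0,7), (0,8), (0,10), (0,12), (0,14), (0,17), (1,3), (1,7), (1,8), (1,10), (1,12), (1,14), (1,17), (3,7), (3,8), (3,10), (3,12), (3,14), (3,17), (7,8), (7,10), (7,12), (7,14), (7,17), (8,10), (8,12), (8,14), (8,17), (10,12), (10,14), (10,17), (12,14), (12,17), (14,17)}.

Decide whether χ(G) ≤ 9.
Yes, G is 9-colorable

A valid 9-coloring: color 1: [3]; color 2: [7]; color 3: [17]; color 4: [1]; color 5: [12]; color 6: [8]; color 7: [14]; color 8: [0]; color 9: [10].
(χ(G) = 9 ≤ 9.)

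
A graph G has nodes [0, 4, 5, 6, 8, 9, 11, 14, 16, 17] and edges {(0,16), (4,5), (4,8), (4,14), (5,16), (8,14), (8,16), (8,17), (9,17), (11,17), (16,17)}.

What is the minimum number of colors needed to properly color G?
Clique number ω(G) = 3 (lower bound: χ ≥ ω).
The clique on [8, 16, 17] has size 3, forcing χ ≥ 3, and the coloring below uses 3 colors, so χ(G) = 3.
A valid 3-coloring: color 1: [0, 4, 6, 17]; color 2: [5, 8, 9, 11]; color 3: [14, 16].

χ(G) = 3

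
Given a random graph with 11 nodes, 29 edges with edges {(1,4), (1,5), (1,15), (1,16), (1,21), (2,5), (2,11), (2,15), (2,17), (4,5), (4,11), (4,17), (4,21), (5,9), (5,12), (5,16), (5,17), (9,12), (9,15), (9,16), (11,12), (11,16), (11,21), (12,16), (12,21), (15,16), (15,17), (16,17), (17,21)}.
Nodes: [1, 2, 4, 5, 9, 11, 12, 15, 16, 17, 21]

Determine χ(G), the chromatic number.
χ(G) = 4

Clique number ω(G) = 4 (lower bound: χ ≥ ω).
The clique on [5, 9, 12, 16] has size 4, forcing χ ≥ 4, and the coloring below uses 4 colors, so χ(G) = 4.
A valid 4-coloring: color 1: [2, 16, 21]; color 2: [5, 11, 15]; color 3: [1, 12, 17]; color 4: [4, 9].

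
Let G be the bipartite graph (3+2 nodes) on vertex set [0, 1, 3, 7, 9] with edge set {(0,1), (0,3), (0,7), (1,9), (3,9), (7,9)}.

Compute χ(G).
Clique number ω(G) = 2 (lower bound: χ ≥ ω).
The graph is bipartite (no odd cycle), so 2 colors suffice: χ(G) = 2.
A valid 2-coloring: color 1: [0, 9]; color 2: [1, 3, 7].

χ(G) = 2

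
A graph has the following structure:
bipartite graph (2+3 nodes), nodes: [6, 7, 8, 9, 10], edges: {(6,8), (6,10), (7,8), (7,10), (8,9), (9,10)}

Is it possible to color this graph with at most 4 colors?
A valid 4-coloring: color 1: [8, 10]; color 2: [6, 7, 9].
(χ(G) = 2 ≤ 4.)

Yes, G is 4-colorable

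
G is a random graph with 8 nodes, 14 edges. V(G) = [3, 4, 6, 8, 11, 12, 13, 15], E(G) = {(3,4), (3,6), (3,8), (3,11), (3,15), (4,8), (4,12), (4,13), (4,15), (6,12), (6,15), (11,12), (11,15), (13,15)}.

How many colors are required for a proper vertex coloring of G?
χ(G) = 3

Clique number ω(G) = 3 (lower bound: χ ≥ ω).
The clique on [3, 4, 8] has size 3, forcing χ ≥ 3, and the coloring below uses 3 colors, so χ(G) = 3.
A valid 3-coloring: color 1: [3, 12, 13]; color 2: [8, 15]; color 3: [4, 6, 11].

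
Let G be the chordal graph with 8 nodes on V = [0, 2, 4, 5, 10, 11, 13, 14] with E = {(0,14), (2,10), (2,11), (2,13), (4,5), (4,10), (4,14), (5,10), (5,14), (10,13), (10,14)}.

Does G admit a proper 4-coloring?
Yes, G is 4-colorable

A valid 4-coloring: color 1: [0, 10, 11]; color 2: [2, 14]; color 3: [5, 13]; color 4: [4].
(χ(G) = 4 ≤ 4.)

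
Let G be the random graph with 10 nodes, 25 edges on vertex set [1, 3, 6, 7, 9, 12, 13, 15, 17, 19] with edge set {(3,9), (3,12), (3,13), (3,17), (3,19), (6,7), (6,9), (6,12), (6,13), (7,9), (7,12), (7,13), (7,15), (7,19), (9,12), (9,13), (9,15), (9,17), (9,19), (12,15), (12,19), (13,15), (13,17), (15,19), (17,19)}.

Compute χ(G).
Clique number ω(G) = 5 (lower bound: χ ≥ ω).
The clique on [7, 9, 12, 15, 19] has size 5, forcing χ ≥ 5, and the coloring below uses 5 colors, so χ(G) = 5.
A valid 5-coloring: color 1: [1, 9]; color 2: [3, 7]; color 3: [12, 13]; color 4: [6, 15, 17]; color 5: [19].

χ(G) = 5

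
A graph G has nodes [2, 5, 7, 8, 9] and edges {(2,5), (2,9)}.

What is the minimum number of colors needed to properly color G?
Clique number ω(G) = 2 (lower bound: χ ≥ ω).
The graph is bipartite (no odd cycle), so 2 colors suffice: χ(G) = 2.
A valid 2-coloring: color 1: [2, 7, 8]; color 2: [5, 9].

χ(G) = 2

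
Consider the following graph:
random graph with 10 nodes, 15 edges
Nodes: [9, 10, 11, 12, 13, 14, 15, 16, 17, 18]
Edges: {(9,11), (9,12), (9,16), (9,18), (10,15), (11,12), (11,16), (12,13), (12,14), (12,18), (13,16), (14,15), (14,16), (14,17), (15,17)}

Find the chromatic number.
χ(G) = 3

Clique number ω(G) = 3 (lower bound: χ ≥ ω).
The clique on [9, 12, 18] has size 3, forcing χ ≥ 3, and the coloring below uses 3 colors, so χ(G) = 3.
A valid 3-coloring: color 1: [12, 15, 16]; color 2: [9, 10, 13, 14]; color 3: [11, 17, 18].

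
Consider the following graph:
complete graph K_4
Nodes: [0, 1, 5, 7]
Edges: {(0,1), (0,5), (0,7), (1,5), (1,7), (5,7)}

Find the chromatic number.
Clique number ω(G) = 4 (lower bound: χ ≥ ω).
The clique on [0, 1, 5, 7] has size 4, forcing χ ≥ 4, and the coloring below uses 4 colors, so χ(G) = 4.
A valid 4-coloring: color 1: [1]; color 2: [0]; color 3: [7]; color 4: [5].

χ(G) = 4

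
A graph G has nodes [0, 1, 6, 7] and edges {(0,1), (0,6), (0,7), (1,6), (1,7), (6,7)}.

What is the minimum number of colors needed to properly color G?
Clique number ω(G) = 4 (lower bound: χ ≥ ω).
The clique on [0, 1, 6, 7] has size 4, forcing χ ≥ 4, and the coloring below uses 4 colors, so χ(G) = 4.
A valid 4-coloring: color 1: [6]; color 2: [0]; color 3: [7]; color 4: [1].

χ(G) = 4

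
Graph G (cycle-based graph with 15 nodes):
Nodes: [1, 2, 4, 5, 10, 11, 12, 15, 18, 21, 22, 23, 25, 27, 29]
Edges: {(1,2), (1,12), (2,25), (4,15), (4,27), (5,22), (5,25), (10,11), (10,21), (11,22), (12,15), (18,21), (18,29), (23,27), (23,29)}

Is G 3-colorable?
A valid 3-coloring: color 1: [2, 4, 5, 11, 12, 18, 23]; color 2: [1, 10, 15, 22, 25, 27, 29]; color 3: [21].
(χ(G) = 3 ≤ 3.)

Yes, G is 3-colorable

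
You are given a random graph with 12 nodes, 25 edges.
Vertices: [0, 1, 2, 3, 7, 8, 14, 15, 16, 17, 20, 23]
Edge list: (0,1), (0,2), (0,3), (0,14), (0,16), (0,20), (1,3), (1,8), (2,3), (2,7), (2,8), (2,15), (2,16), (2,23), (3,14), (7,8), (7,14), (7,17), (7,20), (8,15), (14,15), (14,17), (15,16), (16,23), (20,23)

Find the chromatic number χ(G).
χ(G) = 3

Clique number ω(G) = 3 (lower bound: χ ≥ ω).
The clique on [0, 1, 3] has size 3, forcing χ ≥ 3, and the coloring below uses 3 colors, so χ(G) = 3.
A valid 3-coloring: color 1: [1, 2, 14, 20]; color 2: [0, 7, 15, 23]; color 3: [3, 8, 16, 17].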